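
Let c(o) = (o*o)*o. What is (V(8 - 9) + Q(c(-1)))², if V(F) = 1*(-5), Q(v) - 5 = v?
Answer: 1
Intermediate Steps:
c(o) = o³ (c(o) = o²*o = o³)
Q(v) = 5 + v
V(F) = -5
(V(8 - 9) + Q(c(-1)))² = (-5 + (5 + (-1)³))² = (-5 + (5 - 1))² = (-5 + 4)² = (-1)² = 1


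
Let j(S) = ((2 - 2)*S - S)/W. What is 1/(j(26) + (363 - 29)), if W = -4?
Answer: 2/681 ≈ 0.0029369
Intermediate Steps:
j(S) = S/4 (j(S) = ((2 - 2)*S - S)/(-4) = (0*S - S)*(-¼) = (0 - S)*(-¼) = -S*(-¼) = S/4)
1/(j(26) + (363 - 29)) = 1/((¼)*26 + (363 - 29)) = 1/(13/2 + 334) = 1/(681/2) = 2/681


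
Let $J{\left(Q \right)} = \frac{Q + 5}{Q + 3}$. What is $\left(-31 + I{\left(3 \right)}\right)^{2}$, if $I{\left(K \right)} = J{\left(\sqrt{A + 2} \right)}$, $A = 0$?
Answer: $\frac{41624}{49} + \frac{816 \sqrt{2}}{49} \approx 873.02$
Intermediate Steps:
$J{\left(Q \right)} = \frac{5 + Q}{3 + Q}$
$I{\left(K \right)} = \frac{5 + \sqrt{2}}{3 + \sqrt{2}}$ ($I{\left(K \right)} = \frac{5 + \sqrt{0 + 2}}{3 + \sqrt{0 + 2}} = \frac{5 + \sqrt{2}}{3 + \sqrt{2}}$)
$\left(-31 + I{\left(3 \right)}\right)^{2} = \left(-31 + \left(\frac{13}{7} - \frac{2 \sqrt{2}}{7}\right)\right)^{2} = \left(- \frac{204}{7} - \frac{2 \sqrt{2}}{7}\right)^{2}$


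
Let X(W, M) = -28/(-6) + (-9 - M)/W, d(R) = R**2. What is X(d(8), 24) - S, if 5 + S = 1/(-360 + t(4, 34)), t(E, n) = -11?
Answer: 652039/71232 ≈ 9.1537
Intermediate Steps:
X(W, M) = 14/3 + (-9 - M)/W (X(W, M) = -28*(-1/6) + (-9 - M)/W = 14/3 + (-9 - M)/W)
S = -1856/371 (S = -5 + 1/(-360 - 11) = -5 + 1/(-371) = -5 - 1/371 = -1856/371 ≈ -5.0027)
X(d(8), 24) - S = (-9 - 1*24 + (14/3)*8**2)/(8**2) - 1*(-1856/371) = (-9 - 24 + (14/3)*64)/64 + 1856/371 = (-9 - 24 + 896/3)/64 + 1856/371 = (1/64)*(797/3) + 1856/371 = 797/192 + 1856/371 = 652039/71232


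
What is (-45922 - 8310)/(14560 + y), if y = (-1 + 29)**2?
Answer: -6779/1918 ≈ -3.5344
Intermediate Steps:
y = 784 (y = 28**2 = 784)
(-45922 - 8310)/(14560 + y) = (-45922 - 8310)/(14560 + 784) = -54232/15344 = -54232*1/15344 = -6779/1918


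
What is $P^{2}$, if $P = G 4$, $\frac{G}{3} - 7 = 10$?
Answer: $41616$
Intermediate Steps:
$G = 51$ ($G = 21 + 3 \cdot 10 = 21 + 30 = 51$)
$P = 204$ ($P = 51 \cdot 4 = 204$)
$P^{2} = 204^{2} = 41616$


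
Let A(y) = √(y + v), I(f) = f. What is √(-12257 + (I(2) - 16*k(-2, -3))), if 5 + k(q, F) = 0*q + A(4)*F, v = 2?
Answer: √(-12175 + 48*√6) ≈ 109.81*I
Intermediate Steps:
A(y) = √(2 + y) (A(y) = √(y + 2) = √(2 + y))
k(q, F) = -5 + F*√6 (k(q, F) = -5 + (0*q + √(2 + 4)*F) = -5 + (0 + √6*F) = -5 + (0 + F*√6) = -5 + F*√6)
√(-12257 + (I(2) - 16*k(-2, -3))) = √(-12257 + (2 - 16*(-5 - 3*√6))) = √(-12257 + (2 + (80 + 48*√6))) = √(-12257 + (82 + 48*√6)) = √(-12175 + 48*√6)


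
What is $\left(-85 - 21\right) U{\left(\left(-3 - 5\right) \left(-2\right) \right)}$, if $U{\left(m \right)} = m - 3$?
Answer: $-1378$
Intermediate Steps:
$U{\left(m \right)} = -3 + m$
$\left(-85 - 21\right) U{\left(\left(-3 - 5\right) \left(-2\right) \right)} = \left(-85 - 21\right) \left(-3 + \left(-3 - 5\right) \left(-2\right)\right) = - 106 \left(-3 - -16\right) = - 106 \left(-3 + 16\right) = \left(-106\right) 13 = -1378$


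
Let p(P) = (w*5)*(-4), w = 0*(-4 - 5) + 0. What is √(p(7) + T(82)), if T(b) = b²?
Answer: 82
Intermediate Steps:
w = 0 (w = 0*(-9) + 0 = 0 + 0 = 0)
p(P) = 0 (p(P) = (0*5)*(-4) = 0*(-4) = 0)
√(p(7) + T(82)) = √(0 + 82²) = √(0 + 6724) = √6724 = 82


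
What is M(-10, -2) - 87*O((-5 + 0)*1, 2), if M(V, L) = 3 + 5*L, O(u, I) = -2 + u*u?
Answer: -2008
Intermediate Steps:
O(u, I) = -2 + u**2
M(-10, -2) - 87*O((-5 + 0)*1, 2) = (3 + 5*(-2)) - 87*(-2 + ((-5 + 0)*1)**2) = (3 - 10) - 87*(-2 + (-5*1)**2) = -7 - 87*(-2 + (-5)**2) = -7 - 87*(-2 + 25) = -7 - 87*23 = -7 - 2001 = -2008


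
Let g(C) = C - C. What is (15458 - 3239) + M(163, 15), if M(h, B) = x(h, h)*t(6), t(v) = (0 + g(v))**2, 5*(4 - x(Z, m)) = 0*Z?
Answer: 12219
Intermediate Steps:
g(C) = 0
x(Z, m) = 4 (x(Z, m) = 4 - 0*Z = 4 - 1/5*0 = 4 + 0 = 4)
t(v) = 0 (t(v) = (0 + 0)**2 = 0**2 = 0)
M(h, B) = 0 (M(h, B) = 4*0 = 0)
(15458 - 3239) + M(163, 15) = (15458 - 3239) + 0 = 12219 + 0 = 12219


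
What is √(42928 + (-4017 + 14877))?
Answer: 2*√13447 ≈ 231.92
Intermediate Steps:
√(42928 + (-4017 + 14877)) = √(42928 + 10860) = √53788 = 2*√13447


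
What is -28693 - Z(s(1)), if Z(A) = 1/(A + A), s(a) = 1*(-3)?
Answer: -172157/6 ≈ -28693.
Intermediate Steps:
s(a) = -3
Z(A) = 1/(2*A)
-28693 - Z(s(1)) = -28693 - 1/(2*(-3)) = -28693 - (-1)/(2*3) = -28693 - 1*(-⅙) = -28693 + ⅙ = -172157/6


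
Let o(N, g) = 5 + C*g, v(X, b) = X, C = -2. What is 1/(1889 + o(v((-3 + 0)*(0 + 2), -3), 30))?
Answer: 1/1834 ≈ 0.00054526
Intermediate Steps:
o(N, g) = 5 - 2*g
1/(1889 + o(v((-3 + 0)*(0 + 2), -3), 30)) = 1/(1889 + (5 - 2*30)) = 1/(1889 + (5 - 60)) = 1/(1889 - 55) = 1/1834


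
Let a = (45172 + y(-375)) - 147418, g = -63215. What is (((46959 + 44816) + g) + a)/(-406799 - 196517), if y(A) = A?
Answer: 74061/603316 ≈ 0.12276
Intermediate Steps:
a = -102621 (a = (45172 - 375) - 147418 = 44797 - 147418 = -102621)
(((46959 + 44816) + g) + a)/(-406799 - 196517) = (((46959 + 44816) - 63215) - 102621)/(-406799 - 196517) = ((91775 - 63215) - 102621)/(-603316) = (28560 - 102621)*(-1/603316) = -74061*(-1/603316) = 74061/603316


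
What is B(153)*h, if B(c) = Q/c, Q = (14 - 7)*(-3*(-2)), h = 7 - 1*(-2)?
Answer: 42/17 ≈ 2.4706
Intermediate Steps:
h = 9 (h = 7 + 2 = 9)
Q = 42 (Q = 7*6 = 42)
B(c) = 42/c
B(153)*h = (42/153)*9 = (42*(1/153))*9 = (14/51)*9 = 42/17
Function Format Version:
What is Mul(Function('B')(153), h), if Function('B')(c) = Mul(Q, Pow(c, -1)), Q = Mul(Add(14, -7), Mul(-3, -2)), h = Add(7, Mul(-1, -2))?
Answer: Rational(42, 17) ≈ 2.4706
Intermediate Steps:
h = 9 (h = Add(7, 2) = 9)
Q = 42 (Q = Mul(7, 6) = 42)
Function('B')(c) = Mul(42, Pow(c, -1))
Mul(Function('B')(153), h) = Mul(Mul(42, Pow(153, -1)), 9) = Mul(Mul(42, Rational(1, 153)), 9) = Mul(Rational(14, 51), 9) = Rational(42, 17)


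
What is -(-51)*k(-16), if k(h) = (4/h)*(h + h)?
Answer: 408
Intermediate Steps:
k(h) = 8 (k(h) = (4/h)*(2*h) = 8)
-(-51)*k(-16) = -(-51)*8 = -1*(-408) = 408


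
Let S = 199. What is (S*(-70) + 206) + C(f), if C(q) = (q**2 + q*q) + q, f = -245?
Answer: 106081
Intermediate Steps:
C(q) = q + 2*q**2 (C(q) = (q**2 + q**2) + q = 2*q**2 + q = q + 2*q**2)
(S*(-70) + 206) + C(f) = (199*(-70) + 206) - 245*(1 + 2*(-245)) = (-13930 + 206) - 245*(1 - 490) = -13724 - 245*(-489) = -13724 + 119805 = 106081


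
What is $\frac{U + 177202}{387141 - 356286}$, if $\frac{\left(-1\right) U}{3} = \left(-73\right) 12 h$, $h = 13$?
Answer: $\frac{211366}{30855} \approx 6.8503$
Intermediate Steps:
$U = 34164$ ($U = - 3 \left(-73\right) 12 \cdot 13 = - 3 \left(\left(-876\right) 13\right) = \left(-3\right) \left(-11388\right) = 34164$)
$\frac{U + 177202}{387141 - 356286} = \frac{34164 + 177202}{387141 - 356286} = \frac{211366}{30855}$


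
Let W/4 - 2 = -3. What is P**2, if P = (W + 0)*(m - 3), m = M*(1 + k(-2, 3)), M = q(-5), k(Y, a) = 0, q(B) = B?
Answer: 1024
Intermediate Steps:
W = -4 (W = 8 + 4*(-3) = 8 - 12 = -4)
M = -5
m = -5 (m = -5*(1 + 0) = -5*1 = -5)
P = 32 (P = (-4 + 0)*(-5 - 3) = -4*(-8) = 32)
P**2 = 32**2 = 1024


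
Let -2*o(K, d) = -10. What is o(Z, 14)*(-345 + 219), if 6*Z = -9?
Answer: -630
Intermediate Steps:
Z = -3/2 (Z = (⅙)*(-9) = -3/2 ≈ -1.5000)
o(K, d) = 5 (o(K, d) = -½*(-10) = 5)
o(Z, 14)*(-345 + 219) = 5*(-345 + 219) = 5*(-126) = -630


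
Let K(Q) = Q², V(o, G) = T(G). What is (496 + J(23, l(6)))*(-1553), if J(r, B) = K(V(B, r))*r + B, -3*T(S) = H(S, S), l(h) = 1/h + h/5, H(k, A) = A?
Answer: -258470449/90 ≈ -2.8719e+6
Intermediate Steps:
l(h) = 1/h + h/5 (l(h) = 1/h + h*(⅕) = 1/h + h/5)
T(S) = -S/3
V(o, G) = -G/3
J(r, B) = B + r³/9 (J(r, B) = (-r/3)²*r + B = (r²/9)*r + B = r³/9 + B = B + r³/9)
(496 + J(23, l(6)))*(-1553) = (496 + ((1/6 + (⅕)*6) + (⅑)*23³))*(-1553) = (496 + ((⅙ + 6/5) + (⅑)*12167))*(-1553) = (496 + (41/30 + 12167/9))*(-1553) = (496 + 121793/90)*(-1553) = (166433/90)*(-1553) = -258470449/90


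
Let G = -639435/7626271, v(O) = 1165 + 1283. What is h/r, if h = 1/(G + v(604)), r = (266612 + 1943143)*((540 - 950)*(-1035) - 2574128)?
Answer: -7626271/88684252851756519601470 ≈ -8.5994e-17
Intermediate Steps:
v(O) = 2448
G = -639435/7626271 (G = -639435*1/7626271 = -639435/7626271 ≈ -0.083846)
r = -4750482684390 (r = 2209755*(-410*(-1035) - 2574128) = 2209755*(424350 - 2574128) = 2209755*(-2149778) = -4750482684390)
h = 7626271/18668471973 (h = 1/(-639435/7626271 + 2448) = 1/(18668471973/7626271) = 7626271/18668471973 ≈ 0.00040851)
h/r = (7626271/18668471973)/(-4750482684390) = (7626271/18668471973)*(-1/4750482684390) = -7626271/88684252851756519601470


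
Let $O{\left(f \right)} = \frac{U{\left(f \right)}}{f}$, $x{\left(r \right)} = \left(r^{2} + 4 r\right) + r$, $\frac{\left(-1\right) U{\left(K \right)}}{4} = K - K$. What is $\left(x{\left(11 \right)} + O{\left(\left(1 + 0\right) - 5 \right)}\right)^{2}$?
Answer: $30976$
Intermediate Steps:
$U{\left(K \right)} = 0$ ($U{\left(K \right)} = - 4 \left(K - K\right) = \left(-4\right) 0 = 0$)
$x{\left(r \right)} = r^{2} + 5 r$
$O{\left(f \right)} = 0$ ($O{\left(f \right)} = \frac{0}{f} = 0$)
$\left(x{\left(11 \right)} + O{\left(\left(1 + 0\right) - 5 \right)}\right)^{2} = \left(11 \left(5 + 11\right) + 0\right)^{2} = \left(11 \cdot 16 + 0\right)^{2} = \left(176 + 0\right)^{2} = 176^{2} = 30976$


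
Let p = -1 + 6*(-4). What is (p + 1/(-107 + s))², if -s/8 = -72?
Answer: 137452176/219961 ≈ 624.89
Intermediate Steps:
s = 576 (s = -8*(-72) = 576)
p = -25 (p = -1 - 24 = -25)
(p + 1/(-107 + s))² = (-25 + 1/(-107 + 576))² = (-25 + 1/469)² = (-11724/469)² = 137452176/219961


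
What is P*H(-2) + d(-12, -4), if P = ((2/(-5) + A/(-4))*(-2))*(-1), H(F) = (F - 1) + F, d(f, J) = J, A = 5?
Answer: 25/2 ≈ 12.500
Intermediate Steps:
H(F) = -1 + 2*F (H(F) = (-1 + F) + F = -1 + 2*F)
P = -33/10 (P = ((2/(-5) + 5/(-4))*(-2))*(-1) = ((2*(-1/5) + 5*(-1/4))*(-2))*(-1) = ((-2/5 - 5/4)*(-2))*(-1) = -33/20*(-2)*(-1) = (33/10)*(-1) = -33/10 ≈ -3.3000)
P*H(-2) + d(-12, -4) = -33*(-1 + 2*(-2))/10 - 4 = -33*(-1 - 4)/10 - 4 = -33/10*(-5) - 4 = 33/2 - 4 = 25/2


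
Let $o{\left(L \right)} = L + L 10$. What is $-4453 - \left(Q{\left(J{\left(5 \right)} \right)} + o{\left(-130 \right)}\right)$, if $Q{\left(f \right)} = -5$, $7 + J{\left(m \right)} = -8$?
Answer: $-3018$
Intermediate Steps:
$J{\left(m \right)} = -15$ ($J{\left(m \right)} = -7 - 8 = -15$)
$o{\left(L \right)} = 11 L$ ($o{\left(L \right)} = L + 10 L = 11 L$)
$-4453 - \left(Q{\left(J{\left(5 \right)} \right)} + o{\left(-130 \right)}\right) = -4453 - \left(-5 + 11 \left(-130\right)\right) = -4453 - \left(-5 - 1430\right) = -4453 - -1435 = -4453 + 1435 = -3018$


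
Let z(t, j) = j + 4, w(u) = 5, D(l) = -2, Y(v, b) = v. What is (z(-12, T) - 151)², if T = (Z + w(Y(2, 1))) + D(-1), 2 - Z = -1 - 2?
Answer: 19321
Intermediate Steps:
Z = 5 (Z = 2 - (-1 - 2) = 2 - 1*(-3) = 2 + 3 = 5)
T = 8 (T = (5 + 5) - 2 = 10 - 2 = 8)
z(t, j) = 4 + j
(z(-12, T) - 151)² = ((4 + 8) - 151)² = (12 - 151)² = (-139)² = 19321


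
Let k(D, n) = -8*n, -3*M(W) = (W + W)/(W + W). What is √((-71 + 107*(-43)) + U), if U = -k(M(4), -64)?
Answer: 72*I ≈ 72.0*I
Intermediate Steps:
M(W) = -⅓ (M(W) = -(W + W)/(3*(W + W)) = -2*W/(3*(2*W)) = -2*W*1/(2*W)/3 = -⅓*1 = -⅓)
U = -512 (U = -(-8)*(-64) = -1*512 = -512)
√((-71 + 107*(-43)) + U) = √((-71 + 107*(-43)) - 512) = √((-71 - 4601) - 512) = √(-4672 - 512) = √(-5184) = 72*I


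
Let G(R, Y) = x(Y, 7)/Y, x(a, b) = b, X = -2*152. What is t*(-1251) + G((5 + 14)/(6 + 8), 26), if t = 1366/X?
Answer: 11108161/1976 ≈ 5621.5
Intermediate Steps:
X = -304
G(R, Y) = 7/Y
t = -683/152 (t = 1366/(-304) = 1366*(-1/304) = -683/152 ≈ -4.4934)
t*(-1251) + G((5 + 14)/(6 + 8), 26) = -683/152*(-1251) + 7/26 = 854433/152 + 7*(1/26) = 854433/152 + 7/26 = 11108161/1976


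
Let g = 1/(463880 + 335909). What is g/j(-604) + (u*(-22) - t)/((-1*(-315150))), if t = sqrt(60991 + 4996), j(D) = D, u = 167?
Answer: -80673131177/6920014364700 - sqrt(65987)/315150 ≈ -0.012473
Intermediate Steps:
t = sqrt(65987) ≈ 256.88
g = 1/799789 ≈ 1.2503e-6
g/j(-604) + (u*(-22) - t)/((-1*(-315150))) = (1/799789)/(-604) + (167*(-22) - sqrt(65987))/((-1*(-315150))) = (1/799789)*(-1/604) + (-3674 - sqrt(65987))/315150 = -1/483072556 + (-3674 - sqrt(65987))*(1/315150) = -1/483072556 + (-167/14325 - sqrt(65987)/315150) = -80673131177/6920014364700 - sqrt(65987)/315150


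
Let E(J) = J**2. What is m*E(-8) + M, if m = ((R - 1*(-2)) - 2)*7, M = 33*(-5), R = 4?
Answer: 1627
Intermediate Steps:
M = -165
m = 28 (m = ((4 - 1*(-2)) - 2)*7 = ((4 + 2) - 2)*7 = (6 - 2)*7 = 4*7 = 28)
m*E(-8) + M = 28*(-8)**2 - 165 = 28*64 - 165 = 1792 - 165 = 1627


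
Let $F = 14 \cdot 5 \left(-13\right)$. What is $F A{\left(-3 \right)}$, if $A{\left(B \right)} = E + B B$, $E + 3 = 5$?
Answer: $-10010$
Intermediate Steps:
$E = 2$ ($E = -3 + 5 = 2$)
$F = -910$ ($F = 70 \left(-13\right) = -910$)
$A{\left(B \right)} = 2 + B^{2}$ ($A{\left(B \right)} = 2 + B B = 2 + B^{2}$)
$F A{\left(-3 \right)} = - 910 \left(2 + \left(-3\right)^{2}\right) = - 910 \left(2 + 9\right) = \left(-910\right) 11 = -10010$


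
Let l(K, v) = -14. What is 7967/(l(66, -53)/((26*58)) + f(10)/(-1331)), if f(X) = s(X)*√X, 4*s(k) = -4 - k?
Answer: -10641975971198/2451897 - 3014293719866*√10/2451897 ≈ -8.2279e+6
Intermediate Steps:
s(k) = -1 - k/4 (s(k) = (-4 - k)/4 = -1 - k/4)
f(X) = √X*(-1 - X/4) (f(X) = (-1 - X/4)*√X = √X*(-1 - X/4))
7967/(l(66, -53)/((26*58)) + f(10)/(-1331)) = 7967/(-14/(26*58) + (√10*(-4 - 1*10)/4)/(-1331)) = 7967/(-14/1508 + (√10*(-4 - 10)/4)*(-1/1331)) = 7967/(-14*1/1508 + ((¼)*√10*(-14))*(-1/1331)) = 7967/(-7/754 - 7*√10/2*(-1/1331)) = 7967/(-7/754 + 7*√10/2662)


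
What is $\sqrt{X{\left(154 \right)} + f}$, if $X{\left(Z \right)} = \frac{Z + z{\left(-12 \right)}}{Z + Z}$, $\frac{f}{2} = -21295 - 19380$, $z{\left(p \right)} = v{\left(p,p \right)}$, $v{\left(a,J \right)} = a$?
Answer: $\frac{3 i \sqrt{214365074}}{154} \approx 285.22 i$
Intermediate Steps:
$z{\left(p \right)} = p$
$f = -81350$ ($f = 2 \left(-21295 - 19380\right) = 2 \left(-40675\right) = -81350$)
$X{\left(Z \right)} = \frac{-12 + Z}{2 Z}$ ($X{\left(Z \right)} = \frac{Z - 12}{Z + Z} = \frac{-12 + Z}{2 Z}$)
$\sqrt{X{\left(154 \right)} + f} = \sqrt{\frac{-12 + 154}{2 \cdot 154} - 81350} = \sqrt{\frac{1}{2} \cdot \frac{1}{154} \cdot 142 - 81350} = \sqrt{\frac{71}{154} - 81350} = \sqrt{- \frac{12527829}{154}} = \frac{3 i \sqrt{214365074}}{154}$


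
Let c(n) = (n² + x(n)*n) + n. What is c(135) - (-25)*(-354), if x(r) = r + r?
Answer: 45960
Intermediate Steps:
x(r) = 2*r
c(n) = n + 3*n² (c(n) = (n² + (2*n)*n) + n = (n² + 2*n²) + n = 3*n² + n = n + 3*n²)
c(135) - (-25)*(-354) = 135*(1 + 3*135) - (-25)*(-354) = 135*(1 + 405) - 1*8850 = 135*406 - 8850 = 54810 - 8850 = 45960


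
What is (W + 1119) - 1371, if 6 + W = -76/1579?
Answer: -407458/1579 ≈ -258.05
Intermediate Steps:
W = -9550/1579 (W = -6 - 76/1579 = -9550/1579 ≈ -6.0481)
(W + 1119) - 1371 = (-9550/1579 + 1119) - 1371 = 1757351/1579 - 1371 = -407458/1579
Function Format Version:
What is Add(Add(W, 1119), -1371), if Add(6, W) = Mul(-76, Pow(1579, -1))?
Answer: Rational(-407458, 1579) ≈ -258.05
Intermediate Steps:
W = Rational(-9550, 1579) (W = Add(-6, Mul(-76, Pow(1579, -1))) = Add(-6, Mul(-76, Rational(1, 1579))) = Add(-6, Rational(-76, 1579)) = Rational(-9550, 1579) ≈ -6.0481)
Add(Add(W, 1119), -1371) = Add(Add(Rational(-9550, 1579), 1119), -1371) = Add(Rational(1757351, 1579), -1371) = Rational(-407458, 1579)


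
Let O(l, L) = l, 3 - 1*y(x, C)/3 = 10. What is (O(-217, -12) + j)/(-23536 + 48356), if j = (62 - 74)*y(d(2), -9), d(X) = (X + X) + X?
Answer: 7/4964 ≈ 0.0014102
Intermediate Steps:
d(X) = 3*X (d(X) = 2*X + X = 3*X)
y(x, C) = -21 (y(x, C) = 9 - 3*10 = 9 - 30 = -21)
j = 252 (j = (62 - 74)*(-21) = -12*(-21) = 252)
(O(-217, -12) + j)/(-23536 + 48356) = (-217 + 252)/(-23536 + 48356) = 35/24820 = 35*(1/24820) = 7/4964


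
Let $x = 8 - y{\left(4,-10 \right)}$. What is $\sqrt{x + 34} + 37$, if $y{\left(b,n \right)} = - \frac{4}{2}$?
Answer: $37 + 2 \sqrt{11} \approx 43.633$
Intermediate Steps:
$y{\left(b,n \right)} = -2$ ($y{\left(b,n \right)} = \left(-4\right) \frac{1}{2} = -2$)
$x = 10$ ($x = 8 - -2 = 8 + 2 = 10$)
$\sqrt{x + 34} + 37 = \sqrt{10 + 34} + 37 = \sqrt{44} + 37 = 2 \sqrt{11} + 37 = 37 + 2 \sqrt{11}$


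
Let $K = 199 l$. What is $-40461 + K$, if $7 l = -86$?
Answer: $- \frac{300341}{7} \approx -42906.0$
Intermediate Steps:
$l = - \frac{86}{7}$ ($l = \frac{1}{7} \left(-86\right) = - \frac{86}{7} \approx -12.286$)
$K = - \frac{17114}{7}$ ($K = 199 \left(- \frac{86}{7}\right) = - \frac{17114}{7} \approx -2444.9$)
$-40461 + K = -40461 - \frac{17114}{7} = - \frac{300341}{7}$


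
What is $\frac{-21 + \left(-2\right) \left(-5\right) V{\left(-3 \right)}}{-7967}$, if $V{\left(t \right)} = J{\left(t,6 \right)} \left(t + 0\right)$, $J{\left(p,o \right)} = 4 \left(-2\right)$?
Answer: $- \frac{219}{7967} \approx -0.027488$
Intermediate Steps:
$J{\left(p,o \right)} = -8$
$V{\left(t \right)} = - 8 t$ ($V{\left(t \right)} = - 8 \left(t + 0\right) = - 8 t$)
$\frac{-21 + \left(-2\right) \left(-5\right) V{\left(-3 \right)}}{-7967} = \frac{-21 + \left(-2\right) \left(-5\right) \left(\left(-8\right) \left(-3\right)\right)}{-7967} = \left(-21 + 10 \cdot 24\right) \left(- \frac{1}{7967}\right) = \left(-21 + 240\right) \left(- \frac{1}{7967}\right) = 219 \left(- \frac{1}{7967}\right) = - \frac{219}{7967}$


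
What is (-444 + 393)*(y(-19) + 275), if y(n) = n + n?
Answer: -12087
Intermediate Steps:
y(n) = 2*n
(-444 + 393)*(y(-19) + 275) = (-444 + 393)*(2*(-19) + 275) = -51*(-38 + 275) = -51*237 = -12087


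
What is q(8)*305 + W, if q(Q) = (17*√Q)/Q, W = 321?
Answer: 321 + 5185*√2/4 ≈ 2154.2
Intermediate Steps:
q(Q) = 17/√Q
q(8)*305 + W = (17/√8)*305 + 321 = (17*(√2/4))*305 + 321 = (17*√2/4)*305 + 321 = 5185*√2/4 + 321 = 321 + 5185*√2/4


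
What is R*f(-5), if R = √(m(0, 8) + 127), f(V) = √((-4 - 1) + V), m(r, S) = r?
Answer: I*√1270 ≈ 35.637*I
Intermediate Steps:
f(V) = √(-5 + V)
R = √127 (R = √(0 + 127) = √127 ≈ 11.269)
R*f(-5) = √127*√(-5 - 5) = √127*√(-10) = √127*(I*√10) = I*√1270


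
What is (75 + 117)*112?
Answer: 21504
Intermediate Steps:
(75 + 117)*112 = 192*112 = 21504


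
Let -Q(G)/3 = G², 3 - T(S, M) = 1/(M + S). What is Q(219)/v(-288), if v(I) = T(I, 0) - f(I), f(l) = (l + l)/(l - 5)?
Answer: -12141423072/87557 ≈ -1.3867e+5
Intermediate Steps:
f(l) = 2*l/(-5 + l) (f(l) = (2*l)/(-5 + l) = 2*l/(-5 + l))
T(S, M) = 3 - 1/(M + S)
Q(G) = -3*G²
v(I) = (-1 + 3*I)/I - 2*I/(-5 + I) (v(I) = (-1 + 3*0 + 3*I)/(0 + I) - 2*I/(-5 + I) = (-1 + 0 + 3*I)/I - 2*I/(-5 + I) = (-1 + 3*I)/I - 2*I/(-5 + I))
Q(219)/v(-288) = (-3*219²)/(((5 + (-288)² - 16*(-288))/((-288)*(-5 - 288)))) = (-3*47961)/((-1/288*(5 + 82944 + 4608)/(-293))) = -143883/((-1/288*(-1/293)*87557)) = -143883/87557/84384 = -143883*84384/87557 = -12141423072/87557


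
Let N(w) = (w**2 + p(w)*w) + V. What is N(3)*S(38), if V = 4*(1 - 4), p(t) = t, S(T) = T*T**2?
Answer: 329232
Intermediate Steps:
S(T) = T**3
V = -12 (V = 4*(-3) = -12)
N(w) = -12 + 2*w**2 (N(w) = (w**2 + w*w) - 12 = (w**2 + w**2) - 12 = 2*w**2 - 12 = -12 + 2*w**2)
N(3)*S(38) = (-12 + 2*3**2)*38**3 = (-12 + 2*9)*54872 = (-12 + 18)*54872 = 6*54872 = 329232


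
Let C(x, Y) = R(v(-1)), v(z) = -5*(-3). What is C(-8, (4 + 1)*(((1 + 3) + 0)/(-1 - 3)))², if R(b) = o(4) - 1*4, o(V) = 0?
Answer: 16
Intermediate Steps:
v(z) = 15
R(b) = -4 (R(b) = 0 - 1*4 = 0 - 4 = -4)
C(x, Y) = -4
C(-8, (4 + 1)*(((1 + 3) + 0)/(-1 - 3)))² = (-4)² = 16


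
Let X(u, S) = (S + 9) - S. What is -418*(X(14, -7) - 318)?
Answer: 129162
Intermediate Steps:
X(u, S) = 9 (X(u, S) = (9 + S) - S = 9)
-418*(X(14, -7) - 318) = -418*(9 - 318) = -418*(-309) = 129162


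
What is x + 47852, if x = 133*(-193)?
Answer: 22183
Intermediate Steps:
x = -25669
x + 47852 = -25669 + 47852 = 22183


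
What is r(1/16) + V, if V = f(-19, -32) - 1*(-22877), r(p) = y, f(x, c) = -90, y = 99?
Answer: 22886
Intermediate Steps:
r(p) = 99
V = 22787 (V = -90 - 1*(-22877) = -90 + 22877 = 22787)
r(1/16) + V = 99 + 22787 = 22886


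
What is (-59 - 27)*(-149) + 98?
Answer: 12912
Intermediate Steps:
(-59 - 27)*(-149) + 98 = -86*(-149) + 98 = 12814 + 98 = 12912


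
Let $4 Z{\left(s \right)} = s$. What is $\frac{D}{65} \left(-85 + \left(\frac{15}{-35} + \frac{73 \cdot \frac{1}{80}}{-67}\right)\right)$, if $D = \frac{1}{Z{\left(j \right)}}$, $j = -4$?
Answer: $\frac{3205791}{2438800} \approx 1.3145$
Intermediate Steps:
$Z{\left(s \right)} = \frac{s}{4}$
$D = -1$ ($D = \frac{1}{\frac{1}{4} \left(-4\right)} = \frac{1}{-1} = -1$)
$\frac{D}{65} \left(-85 + \left(\frac{15}{-35} + \frac{73 \cdot \frac{1}{80}}{-67}\right)\right) = - \frac{1}{65} \left(-85 + \left(\frac{15}{-35} + \frac{73 \cdot \frac{1}{80}}{-67}\right)\right) = \left(-1\right) \frac{1}{65} \left(-85 + \left(15 \left(- \frac{1}{35}\right) + 73 \cdot \frac{1}{80} \left(- \frac{1}{67}\right)\right)\right) = - \frac{-85 + \left(- \frac{3}{7} + \frac{73}{80} \left(- \frac{1}{67}\right)\right)}{65} = - \frac{-85 - \frac{16591}{37520}}{65} = \left(- \frac{1}{65}\right) \left(- \frac{3205791}{37520}\right) = \frac{3205791}{2438800}$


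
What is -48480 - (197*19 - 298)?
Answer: -51925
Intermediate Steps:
-48480 - (197*19 - 298) = -48480 - (3743 - 298) = -48480 - 1*3445 = -48480 - 3445 = -51925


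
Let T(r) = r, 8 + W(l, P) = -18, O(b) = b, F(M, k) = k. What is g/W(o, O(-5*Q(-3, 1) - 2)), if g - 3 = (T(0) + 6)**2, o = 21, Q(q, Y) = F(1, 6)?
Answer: -3/2 ≈ -1.5000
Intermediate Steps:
Q(q, Y) = 6
W(l, P) = -26 (W(l, P) = -8 - 18 = -26)
g = 39 (g = 3 + (0 + 6)**2 = 3 + 6**2 = 3 + 36 = 39)
g/W(o, O(-5*Q(-3, 1) - 2)) = 39/(-26) = 39*(-1/26) = -3/2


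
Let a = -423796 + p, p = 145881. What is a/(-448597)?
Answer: 277915/448597 ≈ 0.61952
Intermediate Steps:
a = -277915 (a = -423796 + 145881 = -277915)
a/(-448597) = -277915/(-448597) = -277915*(-1/448597) = 277915/448597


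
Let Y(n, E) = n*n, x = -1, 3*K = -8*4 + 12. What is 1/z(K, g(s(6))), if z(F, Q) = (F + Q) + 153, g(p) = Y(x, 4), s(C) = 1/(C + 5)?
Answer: 3/442 ≈ 0.0067873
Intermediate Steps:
K = -20/3 (K = (-8*4 + 12)/3 = (-32 + 12)/3 = (⅓)*(-20) = -20/3 ≈ -6.6667)
s(C) = 1/(5 + C)
Y(n, E) = n²
g(p) = 1 (g(p) = (-1)² = 1)
z(F, Q) = 153 + F + Q
1/z(K, g(s(6))) = 1/(153 - 20/3 + 1) = 1/(442/3) = 3/442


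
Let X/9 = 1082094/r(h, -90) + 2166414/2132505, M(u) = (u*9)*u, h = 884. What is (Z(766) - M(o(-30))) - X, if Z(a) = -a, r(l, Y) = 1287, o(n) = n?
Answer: -42854956534/2606395 ≈ -16442.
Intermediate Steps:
M(u) = 9*u² (M(u) = (9*u)*u = 9*u²)
X = 19746658464/2606395 (X = 9*(1082094/1287 + 2166414/2132505) = 9*(1082094*(1/1287) + 2166414*(1/2132505)) = 9*(27746/33 + 722138/710835) = 9*(6582219488/7819185) = 19746658464/2606395 ≈ 7576.2)
(Z(766) - M(o(-30))) - X = (-1*766 - 9*(-30)²) - 1*19746658464/2606395 = (-766 - 9*900) - 19746658464/2606395 = (-766 - 1*8100) - 19746658464/2606395 = (-766 - 8100) - 19746658464/2606395 = -8866 - 19746658464/2606395 = -42854956534/2606395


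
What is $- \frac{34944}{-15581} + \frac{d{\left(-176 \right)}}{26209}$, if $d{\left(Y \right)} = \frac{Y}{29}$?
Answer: $\frac{26556829328}{11842510441} \approx 2.2425$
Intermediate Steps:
$d{\left(Y \right)} = \frac{Y}{29}$ ($d{\left(Y \right)} = Y \frac{1}{29} = \frac{Y}{29}$)
$- \frac{34944}{-15581} + \frac{d{\left(-176 \right)}}{26209} = - \frac{34944}{-15581} + \frac{\frac{1}{29} \left(-176\right)}{26209} = \left(-34944\right) \left(- \frac{1}{15581}\right) - \frac{176}{760061} = \frac{34944}{15581} - \frac{176}{760061} = \frac{26556829328}{11842510441}$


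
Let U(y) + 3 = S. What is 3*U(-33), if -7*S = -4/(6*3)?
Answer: -187/21 ≈ -8.9048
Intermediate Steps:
S = 2/63 (S = -(-4)/(7*(6*3)) = -(-4)/(7*18) = -⅐*(-2/9) = 2/63 ≈ 0.031746)
U(y) = -187/63 (U(y) = -3 + 2/63 = -187/63)
3*U(-33) = 3*(-187/63) = -187/21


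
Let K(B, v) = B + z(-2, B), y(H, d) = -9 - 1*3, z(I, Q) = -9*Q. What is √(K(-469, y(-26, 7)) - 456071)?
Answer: 7*I*√9231 ≈ 672.55*I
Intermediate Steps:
y(H, d) = -12 (y(H, d) = -9 - 3 = -12)
K(B, v) = -8*B (K(B, v) = B - 9*B = -8*B)
√(K(-469, y(-26, 7)) - 456071) = √(-8*(-469) - 456071) = √(3752 - 456071) = √(-452319) = 7*I*√9231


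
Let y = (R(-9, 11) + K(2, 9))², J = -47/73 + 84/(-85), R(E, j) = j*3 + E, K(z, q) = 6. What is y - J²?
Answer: 34549266371/38502025 ≈ 897.34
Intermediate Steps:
R(E, j) = E + 3*j (R(E, j) = 3*j + E = E + 3*j)
J = -10127/6205 (J = -47*1/73 + 84*(-1/85) = -47/73 - 84/85 = -10127/6205 ≈ -1.6321)
y = 900 (y = ((-9 + 3*11) + 6)² = ((-9 + 33) + 6)² = (24 + 6)² = 30² = 900)
y - J² = 900 - (-10127/6205)² = 900 - 1*102556129/38502025 = 900 - 102556129/38502025 = 34549266371/38502025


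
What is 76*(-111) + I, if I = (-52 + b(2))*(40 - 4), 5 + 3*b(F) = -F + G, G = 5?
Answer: -10332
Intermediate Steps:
b(F) = -F/3 (b(F) = -5/3 + (-F + 5)/3 = -5/3 + (5 - F)/3 = -5/3 + (5/3 - F/3) = -F/3)
I = -1896 (I = (-52 - ⅓*2)*(40 - 4) = (-52 - ⅔)*36 = -158/3*36 = -1896)
76*(-111) + I = 76*(-111) - 1896 = -8436 - 1896 = -10332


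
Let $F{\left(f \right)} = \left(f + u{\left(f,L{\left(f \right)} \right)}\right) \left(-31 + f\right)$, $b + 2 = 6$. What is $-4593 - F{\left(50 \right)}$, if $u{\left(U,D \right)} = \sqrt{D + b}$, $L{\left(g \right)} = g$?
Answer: $-5543 - 57 \sqrt{6} \approx -5682.6$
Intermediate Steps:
$b = 4$ ($b = -2 + 6 = 4$)
$u{\left(U,D \right)} = \sqrt{4 + D}$ ($u{\left(U,D \right)} = \sqrt{D + 4} = \sqrt{4 + D}$)
$F{\left(f \right)} = \left(-31 + f\right) \left(f + \sqrt{4 + f}\right)$ ($F{\left(f \right)} = \left(f + \sqrt{4 + f}\right) \left(-31 + f\right) = \left(-31 + f\right) \left(f + \sqrt{4 + f}\right)$)
$-4593 - F{\left(50 \right)} = -4593 - \left(50^{2} - 1550 - 31 \sqrt{4 + 50} + 50 \sqrt{4 + 50}\right) = -4593 - \left(2500 - 1550 - 31 \sqrt{54} + 50 \sqrt{54}\right) = -4593 - \left(2500 - 1550 - 31 \cdot 3 \sqrt{6} + 50 \cdot 3 \sqrt{6}\right) = -4593 - \left(2500 - 1550 - 93 \sqrt{6} + 150 \sqrt{6}\right) = -4593 - \left(950 + 57 \sqrt{6}\right) = -5543 - 57 \sqrt{6}$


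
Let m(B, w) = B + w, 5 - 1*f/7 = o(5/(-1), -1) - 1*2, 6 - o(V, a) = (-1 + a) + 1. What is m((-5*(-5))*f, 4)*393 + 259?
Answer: 1831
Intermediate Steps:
o(V, a) = 6 - a (o(V, a) = 6 - ((-1 + a) + 1) = 6 - a)
f = 0 (f = 35 - 7*((6 - 1*(-1)) - 1*2) = 35 - 7*((6 + 1) - 2) = 35 - 7*(7 - 2) = 35 - 7*5 = 35 - 35 = 0)
m((-5*(-5))*f, 4)*393 + 259 = (-5*(-5)*0 + 4)*393 + 259 = (25*0 + 4)*393 + 259 = (0 + 4)*393 + 259 = 4*393 + 259 = 1572 + 259 = 1831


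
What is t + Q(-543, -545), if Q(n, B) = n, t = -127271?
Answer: -127814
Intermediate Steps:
t + Q(-543, -545) = -127271 - 543 = -127814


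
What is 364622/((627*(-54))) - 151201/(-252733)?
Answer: -43516324234/4278516957 ≈ -10.171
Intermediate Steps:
364622/((627*(-54))) - 151201/(-252733) = 364622/(-33858) - 151201*(-1/252733) = 364622*(-1/33858) + 151201/252733 = -182311/16929 + 151201/252733 = -43516324234/4278516957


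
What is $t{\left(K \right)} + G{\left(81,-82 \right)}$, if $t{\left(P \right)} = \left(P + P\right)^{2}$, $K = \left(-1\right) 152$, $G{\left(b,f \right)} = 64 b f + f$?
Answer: $-332754$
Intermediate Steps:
$G{\left(b,f \right)} = f + 64 b f$ ($G{\left(b,f \right)} = 64 b f + f = f + 64 b f$)
$K = -152$
$t{\left(P \right)} = 4 P^{2}$ ($t{\left(P \right)} = \left(2 P\right)^{2} = 4 P^{2}$)
$t{\left(K \right)} + G{\left(81,-82 \right)} = 4 \left(-152\right)^{2} - 82 \left(1 + 64 \cdot 81\right) = 4 \cdot 23104 - 82 \left(1 + 5184\right) = 92416 - 425170 = -332754$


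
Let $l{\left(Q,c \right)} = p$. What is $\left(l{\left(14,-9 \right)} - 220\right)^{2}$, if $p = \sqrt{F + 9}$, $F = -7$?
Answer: $\left(220 - \sqrt{2}\right)^{2} \approx 47780.0$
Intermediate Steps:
$p = \sqrt{2}$ ($p = \sqrt{-7 + 9} = \sqrt{2} \approx 1.4142$)
$l{\left(Q,c \right)} = \sqrt{2}$
$\left(l{\left(14,-9 \right)} - 220\right)^{2} = \left(\sqrt{2} - 220\right)^{2} = \left(-220 + \sqrt{2}\right)^{2}$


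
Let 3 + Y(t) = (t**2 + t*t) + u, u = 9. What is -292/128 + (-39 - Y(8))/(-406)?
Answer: -12051/6496 ≈ -1.8551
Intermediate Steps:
Y(t) = 6 + 2*t**2 (Y(t) = -3 + ((t**2 + t*t) + 9) = -3 + ((t**2 + t**2) + 9) = -3 + (2*t**2 + 9) = -3 + (9 + 2*t**2) = 6 + 2*t**2)
-292/128 + (-39 - Y(8))/(-406) = -292/128 + (-39 - (6 + 2*8**2))/(-406) = -292*1/128 + (-39 - (6 + 2*64))*(-1/406) = -73/32 + (-39 - (6 + 128))*(-1/406) = -73/32 + (-39 - 1*134)*(-1/406) = -73/32 + (-39 - 134)*(-1/406) = -73/32 - 173*(-1/406) = -73/32 + 173/406 = -12051/6496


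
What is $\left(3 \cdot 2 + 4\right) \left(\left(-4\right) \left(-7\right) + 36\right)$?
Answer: $640$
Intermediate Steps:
$\left(3 \cdot 2 + 4\right) \left(\left(-4\right) \left(-7\right) + 36\right) = \left(6 + 4\right) \left(28 + 36\right) = 10 \cdot 64 = 640$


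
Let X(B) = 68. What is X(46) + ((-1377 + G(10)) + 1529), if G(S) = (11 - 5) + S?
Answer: 236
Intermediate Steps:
G(S) = 6 + S
X(46) + ((-1377 + G(10)) + 1529) = 68 + ((-1377 + (6 + 10)) + 1529) = 68 + ((-1377 + 16) + 1529) = 68 + (-1361 + 1529) = 68 + 168 = 236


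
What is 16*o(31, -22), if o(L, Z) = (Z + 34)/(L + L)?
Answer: 96/31 ≈ 3.0968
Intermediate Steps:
o(L, Z) = (34 + Z)/(2*L) (o(L, Z) = (34 + Z)/((2*L)) = (34 + Z)*(1/(2*L)) = (34 + Z)/(2*L))
16*o(31, -22) = 16*((½)*(34 - 22)/31) = 16*((½)*(1/31)*12) = 16*(6/31) = 96/31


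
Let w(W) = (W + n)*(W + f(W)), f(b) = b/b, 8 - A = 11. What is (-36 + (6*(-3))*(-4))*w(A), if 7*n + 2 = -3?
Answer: 1872/7 ≈ 267.43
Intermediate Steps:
A = -3 (A = 8 - 1*11 = 8 - 11 = -3)
f(b) = 1
n = -5/7 (n = -2/7 + (⅐)*(-3) = -2/7 - 3/7 = -5/7 ≈ -0.71429)
w(W) = (1 + W)*(-5/7 + W) (w(W) = (W - 5/7)*(W + 1) = (-5/7 + W)*(1 + W) = (1 + W)*(-5/7 + W))
(-36 + (6*(-3))*(-4))*w(A) = (-36 + (6*(-3))*(-4))*(-5/7 + (-3)² + (2/7)*(-3)) = (-36 - 18*(-4))*(-5/7 + 9 - 6/7) = (-36 + 72)*(52/7) = 36*(52/7) = 1872/7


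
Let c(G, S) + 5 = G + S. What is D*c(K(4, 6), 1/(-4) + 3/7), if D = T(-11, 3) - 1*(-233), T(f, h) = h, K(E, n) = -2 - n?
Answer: -21181/7 ≈ -3025.9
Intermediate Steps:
D = 236 (D = 3 - 1*(-233) = 3 + 233 = 236)
c(G, S) = -5 + G + S (c(G, S) = -5 + (G + S) = -5 + G + S)
D*c(K(4, 6), 1/(-4) + 3/7) = 236*(-5 + (-2 - 1*6) + (1/(-4) + 3/7)) = 236*(-5 + (-2 - 6) + (1*(-1/4) + 3*(1/7))) = 236*(-5 - 8 + (-1/4 + 3/7)) = 236*(-5 - 8 + 5/28) = 236*(-359/28) = -21181/7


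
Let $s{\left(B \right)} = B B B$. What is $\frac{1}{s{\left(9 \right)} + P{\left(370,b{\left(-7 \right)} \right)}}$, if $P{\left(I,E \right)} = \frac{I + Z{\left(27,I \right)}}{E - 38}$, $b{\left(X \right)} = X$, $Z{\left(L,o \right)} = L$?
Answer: $\frac{45}{32408} \approx 0.0013885$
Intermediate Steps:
$s{\left(B \right)} = B^{3}$ ($s{\left(B \right)} = B^{2} B = B^{3}$)
$P{\left(I,E \right)} = \frac{27 + I}{-38 + E}$ ($P{\left(I,E \right)} = \frac{I + 27}{E - 38} = \frac{27 + I}{-38 + E}$)
$\frac{1}{s{\left(9 \right)} + P{\left(370,b{\left(-7 \right)} \right)}} = \frac{1}{9^{3} + \frac{27 + 370}{-38 - 7}} = \frac{1}{729 + \frac{1}{-45} \cdot 397} = \frac{1}{729 - \frac{397}{45}} = \frac{1}{\frac{32408}{45}} = \frac{45}{32408}$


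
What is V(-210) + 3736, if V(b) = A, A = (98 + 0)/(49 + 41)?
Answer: 168169/45 ≈ 3737.1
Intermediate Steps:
A = 49/45 (A = 98/90 = 98*(1/90) = 49/45 ≈ 1.0889)
V(b) = 49/45
V(-210) + 3736 = 49/45 + 3736 = 168169/45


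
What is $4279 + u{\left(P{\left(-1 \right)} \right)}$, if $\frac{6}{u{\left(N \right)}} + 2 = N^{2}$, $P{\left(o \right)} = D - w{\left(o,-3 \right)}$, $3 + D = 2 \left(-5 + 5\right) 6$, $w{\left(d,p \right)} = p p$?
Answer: $\frac{303812}{71} \approx 4279.0$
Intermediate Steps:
$w{\left(d,p \right)} = p^{2}$
$D = -3$ ($D = -3 + 2 \left(-5 + 5\right) 6 = -3 + 2 \cdot 0 \cdot 6 = -3 + 2 \cdot 0 = -3 + 0 = -3$)
$P{\left(o \right)} = -12$ ($P{\left(o \right)} = -3 - \left(-3\right)^{2} = -3 - 9 = -12$)
$u{\left(N \right)} = \frac{6}{-2 + N^{2}}$
$4279 + u{\left(P{\left(-1 \right)} \right)} = 4279 + \frac{6}{-2 + \left(-12\right)^{2}} = 4279 + \frac{6}{-2 + 144} = 4279 + \frac{6}{142} = 4279 + 6 \cdot \frac{1}{142} = 4279 + \frac{3}{71} = \frac{303812}{71}$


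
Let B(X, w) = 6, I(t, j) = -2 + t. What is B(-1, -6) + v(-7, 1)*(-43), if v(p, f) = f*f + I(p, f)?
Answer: 350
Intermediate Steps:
v(p, f) = -2 + p + f² (v(p, f) = f*f + (-2 + p) = f² + (-2 + p) = -2 + p + f²)
B(-1, -6) + v(-7, 1)*(-43) = 6 + (-2 - 7 + 1²)*(-43) = 6 + (-2 - 7 + 1)*(-43) = 6 - 8*(-43) = 6 + 344 = 350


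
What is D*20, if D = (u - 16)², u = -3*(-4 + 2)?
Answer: 2000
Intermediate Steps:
u = 6 (u = -3*(-2) = 6)
D = 100 (D = (6 - 16)² = (-10)² = 100)
D*20 = 100*20 = 2000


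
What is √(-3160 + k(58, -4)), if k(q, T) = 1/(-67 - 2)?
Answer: I*√15044829/69 ≈ 56.214*I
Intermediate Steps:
k(q, T) = -1/69 (k(q, T) = 1/(-69) = -1/69)
√(-3160 + k(58, -4)) = √(-3160 - 1/69) = √(-218041/69) = I*√15044829/69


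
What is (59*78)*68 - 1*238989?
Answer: 73947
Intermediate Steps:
(59*78)*68 - 1*238989 = 4602*68 - 238989 = 312936 - 238989 = 73947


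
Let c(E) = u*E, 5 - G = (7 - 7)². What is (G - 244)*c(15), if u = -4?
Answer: 14340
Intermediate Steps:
G = 5 (G = 5 - (7 - 7)² = 5 - 1*0² = 5 - 1*0 = 5 + 0 = 5)
c(E) = -4*E
(G - 244)*c(15) = (5 - 244)*(-4*15) = -239*(-60) = 14340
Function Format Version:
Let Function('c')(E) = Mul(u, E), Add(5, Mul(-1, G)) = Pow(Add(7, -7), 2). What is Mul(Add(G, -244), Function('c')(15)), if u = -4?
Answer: 14340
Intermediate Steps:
G = 5 (G = Add(5, Mul(-1, Pow(Add(7, -7), 2))) = Add(5, Mul(-1, Pow(0, 2))) = Add(5, Mul(-1, 0)) = Add(5, 0) = 5)
Function('c')(E) = Mul(-4, E)
Mul(Add(G, -244), Function('c')(15)) = Mul(Add(5, -244), Mul(-4, 15)) = Mul(-239, -60) = 14340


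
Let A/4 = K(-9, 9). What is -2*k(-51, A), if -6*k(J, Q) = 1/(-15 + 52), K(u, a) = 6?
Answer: 1/111 ≈ 0.0090090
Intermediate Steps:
A = 24 (A = 4*6 = 24)
k(J, Q) = -1/222 (k(J, Q) = -1/(6*(-15 + 52)) = -1/6/37 = -1/6*1/37 = -1/222)
-2*k(-51, A) = -2*(-1/222) = 1/111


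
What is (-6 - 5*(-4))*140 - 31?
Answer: 1929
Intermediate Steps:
(-6 - 5*(-4))*140 - 31 = (-6 + 20)*140 - 31 = 14*140 - 31 = 1960 - 31 = 1929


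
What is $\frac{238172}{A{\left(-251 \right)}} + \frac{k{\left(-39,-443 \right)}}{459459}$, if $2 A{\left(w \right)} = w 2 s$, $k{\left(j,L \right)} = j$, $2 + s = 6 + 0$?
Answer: $- \frac{701476334}{2957031} \approx -237.22$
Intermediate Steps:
$s = 4$ ($s = -2 + \left(6 + 0\right) = -2 + 6 = 4$)
$A{\left(w \right)} = 4 w$ ($A{\left(w \right)} = \frac{w 2 \cdot 4}{2} = \frac{2 w 4}{2} = \frac{8 w}{2} = 4 w$)
$\frac{238172}{A{\left(-251 \right)}} + \frac{k{\left(-39,-443 \right)}}{459459} = \frac{238172}{4 \left(-251\right)} - \frac{39}{459459} = \frac{238172}{-1004} - \frac{1}{11781} = 238172 \left(- \frac{1}{1004}\right) - \frac{1}{11781} = - \frac{59543}{251} - \frac{1}{11781} = - \frac{701476334}{2957031}$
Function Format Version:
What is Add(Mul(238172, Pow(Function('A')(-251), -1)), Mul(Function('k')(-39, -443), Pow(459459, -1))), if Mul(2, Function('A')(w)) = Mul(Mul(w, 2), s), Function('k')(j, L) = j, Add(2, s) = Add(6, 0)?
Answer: Rational(-701476334, 2957031) ≈ -237.22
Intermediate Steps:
s = 4 (s = Add(-2, Add(6, 0)) = Add(-2, 6) = 4)
Function('A')(w) = Mul(4, w) (Function('A')(w) = Mul(Rational(1, 2), Mul(Mul(w, 2), 4)) = Mul(Rational(1, 2), Mul(Mul(2, w), 4)) = Mul(Rational(1, 2), Mul(8, w)) = Mul(4, w))
Add(Mul(238172, Pow(Function('A')(-251), -1)), Mul(Function('k')(-39, -443), Pow(459459, -1))) = Add(Mul(238172, Pow(Mul(4, -251), -1)), Mul(-39, Pow(459459, -1))) = Add(Mul(238172, Pow(-1004, -1)), Mul(-39, Rational(1, 459459))) = Add(Mul(238172, Rational(-1, 1004)), Rational(-1, 11781)) = Add(Rational(-59543, 251), Rational(-1, 11781)) = Rational(-701476334, 2957031)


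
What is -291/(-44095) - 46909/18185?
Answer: -412632104/160373515 ≈ -2.5729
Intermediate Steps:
-291/(-44095) - 46909/18185 = -291*(-1/44095) - 46909*1/18185 = 291/44095 - 46909/18185 = -412632104/160373515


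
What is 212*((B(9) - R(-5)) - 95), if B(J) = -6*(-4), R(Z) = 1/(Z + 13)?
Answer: -30157/2 ≈ -15079.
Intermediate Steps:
R(Z) = 1/(13 + Z)
B(J) = 24
212*((B(9) - R(-5)) - 95) = 212*((24 - 1/(13 - 5)) - 95) = 212*((24 - 1/8) - 95) = 212*((24 - 1*⅛) - 95) = 212*((24 - ⅛) - 95) = 212*(191/8 - 95) = 212*(-569/8) = -30157/2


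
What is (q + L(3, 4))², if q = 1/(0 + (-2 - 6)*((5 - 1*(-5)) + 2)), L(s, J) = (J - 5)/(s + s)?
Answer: 289/9216 ≈ 0.031358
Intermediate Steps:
L(s, J) = (-5 + J)/(2*s) (L(s, J) = (-5 + J)/((2*s)) = (-5 + J)*(1/(2*s)) = (-5 + J)/(2*s))
q = -1/96 (q = 1/(0 - 8*((5 + 5) + 2)) = 1/(0 - 8*(10 + 2)) = 1/(0 - 8*12) = 1/(0 - 96) = 1/(-96) = -1/96 ≈ -0.010417)
(q + L(3, 4))² = (-1/96 + (½)*(-5 + 4)/3)² = (-1/96 + (½)*(⅓)*(-1))² = (-1/96 - ⅙)² = (-17/96)² = 289/9216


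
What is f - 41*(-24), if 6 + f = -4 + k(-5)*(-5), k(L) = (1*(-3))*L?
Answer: 899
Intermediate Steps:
k(L) = -3*L
f = -85 (f = -6 + (-4 - 3*(-5)*(-5)) = -6 + (-4 + 15*(-5)) = -6 + (-4 - 75) = -6 - 79 = -85)
f - 41*(-24) = -85 - 41*(-24) = -85 + 984 = 899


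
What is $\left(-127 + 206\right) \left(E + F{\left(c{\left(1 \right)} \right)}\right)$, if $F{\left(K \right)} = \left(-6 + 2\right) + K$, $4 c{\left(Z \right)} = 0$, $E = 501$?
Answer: $39263$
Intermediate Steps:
$c{\left(Z \right)} = 0$ ($c{\left(Z \right)} = \frac{1}{4} \cdot 0 = 0$)
$F{\left(K \right)} = -4 + K$
$\left(-127 + 206\right) \left(E + F{\left(c{\left(1 \right)} \right)}\right) = \left(-127 + 206\right) \left(501 + \left(-4 + 0\right)\right) = 79 \left(501 - 4\right) = 79 \cdot 497 = 39263$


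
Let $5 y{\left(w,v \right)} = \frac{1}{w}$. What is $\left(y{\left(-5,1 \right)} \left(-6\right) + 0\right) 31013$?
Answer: $\frac{186078}{25} \approx 7443.1$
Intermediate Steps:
$y{\left(w,v \right)} = \frac{1}{5 w}$
$\left(y{\left(-5,1 \right)} \left(-6\right) + 0\right) 31013 = \left(\frac{1}{5 \left(-5\right)} \left(-6\right) + 0\right) 31013 = \left(\frac{1}{5} \left(- \frac{1}{5}\right) \left(-6\right) + 0\right) 31013 = \left(\left(- \frac{1}{25}\right) \left(-6\right) + 0\right) 31013 = \left(\frac{6}{25} + 0\right) 31013 = \frac{6}{25} \cdot 31013 = \frac{186078}{25}$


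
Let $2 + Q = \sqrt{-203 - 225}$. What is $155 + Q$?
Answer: $153 + 2 i \sqrt{107} \approx 153.0 + 20.688 i$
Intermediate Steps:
$Q = -2 + 2 i \sqrt{107}$ ($Q = -2 + \sqrt{-203 - 225} = -2 + \sqrt{-428} = -2 + 2 i \sqrt{107} \approx -2.0 + 20.688 i$)
$155 + Q = 155 - \left(2 - 2 i \sqrt{107}\right) = 153 + 2 i \sqrt{107}$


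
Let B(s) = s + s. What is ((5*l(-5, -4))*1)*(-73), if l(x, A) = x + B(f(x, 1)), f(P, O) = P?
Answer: 5475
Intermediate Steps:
B(s) = 2*s
l(x, A) = 3*x (l(x, A) = x + 2*x = 3*x)
((5*l(-5, -4))*1)*(-73) = ((5*(3*(-5)))*1)*(-73) = ((5*(-15))*1)*(-73) = -75*1*(-73) = -75*(-73) = 5475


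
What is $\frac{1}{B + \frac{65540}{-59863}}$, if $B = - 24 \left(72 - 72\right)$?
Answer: $- \frac{59863}{65540} \approx -0.91338$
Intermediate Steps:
$B = 0$ ($B = \left(-24\right) 0 = 0$)
$\frac{1}{B + \frac{65540}{-59863}} = \frac{1}{0 + \frac{65540}{-59863}} = \frac{1}{0 + 65540 \left(- \frac{1}{59863}\right)} = \frac{1}{0 - \frac{65540}{59863}} = \frac{1}{- \frac{65540}{59863}} = - \frac{59863}{65540}$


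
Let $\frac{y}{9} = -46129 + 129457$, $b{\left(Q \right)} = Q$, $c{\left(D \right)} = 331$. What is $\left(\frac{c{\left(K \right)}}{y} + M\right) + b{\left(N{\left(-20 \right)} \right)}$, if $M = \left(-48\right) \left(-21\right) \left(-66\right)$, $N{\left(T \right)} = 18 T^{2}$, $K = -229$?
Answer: $- \frac{44493151925}{749952} \approx -59328.0$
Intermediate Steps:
$M = -66528$ ($M = 1008 \left(-66\right) = -66528$)
$y = 749952$ ($y = 9 \left(-46129 + 129457\right) = 9 \cdot 83328 = 749952$)
$\left(\frac{c{\left(K \right)}}{y} + M\right) + b{\left(N{\left(-20 \right)} \right)} = \left(\frac{331}{749952} - 66528\right) + 18 \left(-20\right)^{2} = \left(331 \cdot \frac{1}{749952} - 66528\right) + 18 \cdot 400 = \left(\frac{331}{749952} - 66528\right) + 7200 = - \frac{49892806325}{749952} + 7200 = - \frac{44493151925}{749952}$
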